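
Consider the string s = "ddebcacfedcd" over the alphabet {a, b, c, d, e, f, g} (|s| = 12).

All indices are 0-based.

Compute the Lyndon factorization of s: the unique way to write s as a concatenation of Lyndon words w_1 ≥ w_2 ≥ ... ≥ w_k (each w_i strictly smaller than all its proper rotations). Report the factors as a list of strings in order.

emit factor 1: 'dde' (i=0, period=3)
emit factor 2: 'bc' (i=3, period=2)
emit factor 3: 'acfedcd' (i=5, period=7)

["dde", "bc", "acfedcd"]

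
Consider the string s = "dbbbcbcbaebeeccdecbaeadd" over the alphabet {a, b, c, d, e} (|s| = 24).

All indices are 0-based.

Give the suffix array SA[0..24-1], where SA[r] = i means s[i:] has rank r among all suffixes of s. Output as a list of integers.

rank | idx | suffix
   0 |  21 | add
   1 |  19 | aeadd
   2 |   8 | aebeeccdecbaeadd
   3 |  18 | baeadd
   4 |   7 | baebeeccdecbaeadd
   5 |   1 | bbbcbcbaebeeccdecbaeadd
   6 |   2 | bbcbcbaebeeccdecbaeadd
   7 |   5 | bcbaebeeccdecbaeadd
   8 |   3 | bcbcbaebeeccdecbaeadd
   9 |  10 | beeccdecbaeadd
  10 |  17 | cbaeadd
  11 |   6 | cbaebeeccdecbaeadd
  12 |   4 | cbcbaebeeccdecbaeadd
  13 |  13 | ccdecbaeadd
  14 |  14 | cdecbaeadd
  15 |  23 | d
  16 |   0 | dbbbcbcbaebeeccdecbaeadd
  17 |  22 | dd
  18 |  15 | decbaeadd
  19 |  20 | eadd
  20 |   9 | ebeeccdecbaeadd
  21 |  16 | ecbaeadd
  22 |  12 | eccdecbaeadd
  23 |  11 | eeccdecbaeadd

[21, 19, 8, 18, 7, 1, 2, 5, 3, 10, 17, 6, 4, 13, 14, 23, 0, 22, 15, 20, 9, 16, 12, 11]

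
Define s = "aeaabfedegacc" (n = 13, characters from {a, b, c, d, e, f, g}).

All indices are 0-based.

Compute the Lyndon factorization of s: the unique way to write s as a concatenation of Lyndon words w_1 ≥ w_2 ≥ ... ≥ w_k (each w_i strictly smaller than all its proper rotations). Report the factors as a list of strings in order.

emit factor 1: 'ae' (i=0, period=2)
emit factor 2: 'aabfedegacc' (i=2, period=11)

["ae", "aabfedegacc"]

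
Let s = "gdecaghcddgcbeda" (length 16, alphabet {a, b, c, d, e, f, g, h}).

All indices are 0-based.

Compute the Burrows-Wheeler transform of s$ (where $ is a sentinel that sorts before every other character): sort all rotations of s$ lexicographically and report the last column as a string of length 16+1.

rank  rotation           last
    0  $gdecaghcddgcbeda  a
    1  a$gdecaghcddgcbed  d
    2  aghcddgcbeda$gdec  c
    3  beda$gdecaghcddgc  c
    4  caghcddgcbeda$gde  e
    5  cbeda$gdecaghcddg  g
    6  cddgcbeda$gdecagh  h
    7  da$gdecaghcddgcbe  e
    8  ddgcbeda$gdecaghc  c
    9  decaghcddgcbeda$g  g
   10  dgcbeda$gdecaghcd  d
   11  ecaghcddgcbeda$gd  d
   12  eda$gdecaghcddgcb  b
   13  gcbeda$gdecaghcdd  d
   14  gdecaghcddgcbeda$  $
   15  ghcddgcbeda$gdeca  a
   16  hcddgcbeda$gdecag  g

adcceghecgddbd$ag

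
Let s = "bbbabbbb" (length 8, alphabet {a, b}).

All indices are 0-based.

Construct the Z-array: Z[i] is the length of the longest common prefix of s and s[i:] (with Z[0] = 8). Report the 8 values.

Z[0]=8
i=1: fresh scan; Z[1]=2 grow→box=[1,3)
i=2: min(r-i=1, Z[1]=2)=1; Z[2]=1
i=3: fresh scan; Z[3]=0
i=4: fresh scan; Z[4]=3 grow→box=[4,7)
i=5: min(r-i=2, Z[1]=2)=2; Z[5]=3 grow→box=[5,8)
i=6: min(r-i=2, Z[1]=2)=2; Z[6]=2
i=7: min(r-i=1, Z[2]=1)=1; Z[7]=1

[8, 2, 1, 0, 3, 3, 2, 1]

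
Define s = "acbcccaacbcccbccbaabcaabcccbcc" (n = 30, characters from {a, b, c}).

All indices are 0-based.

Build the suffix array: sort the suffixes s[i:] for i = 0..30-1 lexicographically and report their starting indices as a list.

sorted suffixes:
  #0 SA[0]=17  'aabcaabcccbcc'
  #1 SA[1]=21  'aabcccbcc'
  #2 SA[2]=6  'aacbcccbccbaabcaabcccbcc'
  #3 SA[3]=18  'abcaabcccbcc'
  #4 SA[4]=22  'abcccbcc'
  #5 SA[5]=0  'acbcccaacbcccbccbaabcaabcccbcc'
  #6 SA[6]=7  'acbcccbccbaabcaabcccbcc'
  #7 SA[7]=16  'baabcaabcccbcc'
  #8 SA[8]=19  'bcaabcccbcc'
  #9 SA[9]=27  'bcc'
  #10 SA[10]=13  'bccbaabcaabcccbcc'
  #11 SA[11]=2  'bcccaacbcccbccbaabcaabcccbcc'
  #12 SA[12]=23  'bcccbcc'
  #13 SA[13]=9  'bcccbccbaabcaabcccbcc'
  #14 SA[14]=29  'c'
  #15 SA[15]=20  'caabcccbcc'
  #16 SA[16]=5  'caacbcccbccbaabcaabcccbcc'
  #17 SA[17]=15  'cbaabcaabcccbcc'
  #18 SA[18]=26  'cbcc'
  #19 SA[19]=12  'cbccbaabcaabcccbcc'
  #20 SA[20]=1  'cbcccaacbcccbccbaabcaabcccbcc'
  #21 SA[21]=8  'cbcccbccbaabcaabcccbcc'
  #22 SA[22]=28  'cc'
  #23 SA[23]=4  'ccaacbcccbccbaabcaabcccbcc'
  #24 SA[24]=14  'ccbaabcaabcccbcc'
  #25 SA[25]=25  'ccbcc'
  #26 SA[26]=11  'ccbccbaabcaabcccbcc'
  #27 SA[27]=3  'cccaacbcccbccbaabcaabcccbcc'
  #28 SA[28]=24  'cccbcc'
  #29 SA[29]=10  'cccbccbaabcaabcccbcc'

[17, 21, 6, 18, 22, 0, 7, 16, 19, 27, 13, 2, 23, 9, 29, 20, 5, 15, 26, 12, 1, 8, 28, 4, 14, 25, 11, 3, 24, 10]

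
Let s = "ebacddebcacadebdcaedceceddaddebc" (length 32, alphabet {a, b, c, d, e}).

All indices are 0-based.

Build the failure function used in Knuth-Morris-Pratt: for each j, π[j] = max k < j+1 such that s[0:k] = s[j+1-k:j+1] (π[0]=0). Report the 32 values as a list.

π[0] = 0
j=1 s[j]='b': π[1]=0 (border '')
j=2 s[j]='a': π[2]=0 (border '')
j=3 s[j]='c': π[3]=0 (border '')
j=4 s[j]='d': π[4]=0 (border '')
j=5 s[j]='d': π[5]=0 (border '')
j=6 s[j]='e': π[6]=1 (border 'e')
j=7 s[j]='b': π[7]=2 (border 'eb')
j=8 s[j]='c': k: 2→0; π[8]=0 (border '')
j=9 s[j]='a': π[9]=0 (border '')
j=10 s[j]='c': π[10]=0 (border '')
j=11 s[j]='a': π[11]=0 (border '')
j=12 s[j]='d': π[12]=0 (border '')
j=13 s[j]='e': π[13]=1 (border 'e')
j=14 s[j]='b': π[14]=2 (border 'eb')
j=15 s[j]='d': k: 2→0; π[15]=0 (border '')
j=16 s[j]='c': π[16]=0 (border '')
j=17 s[j]='a': π[17]=0 (border '')
j=18 s[j]='e': π[18]=1 (border 'e')
j=19 s[j]='d': k: 1→0; π[19]=0 (border '')
j=20 s[j]='c': π[20]=0 (border '')
j=21 s[j]='e': π[21]=1 (border 'e')
j=22 s[j]='c': k: 1→0; π[22]=0 (border '')
j=23 s[j]='e': π[23]=1 (border 'e')
j=24 s[j]='d': k: 1→0; π[24]=0 (border '')
j=25 s[j]='d': π[25]=0 (border '')
j=26 s[j]='a': π[26]=0 (border '')
j=27 s[j]='d': π[27]=0 (border '')
j=28 s[j]='d': π[28]=0 (border '')
j=29 s[j]='e': π[29]=1 (border 'e')
j=30 s[j]='b': π[30]=2 (border 'eb')
j=31 s[j]='c': k: 2→0; π[31]=0 (border '')

[0, 0, 0, 0, 0, 0, 1, 2, 0, 0, 0, 0, 0, 1, 2, 0, 0, 0, 1, 0, 0, 1, 0, 1, 0, 0, 0, 0, 0, 1, 2, 0]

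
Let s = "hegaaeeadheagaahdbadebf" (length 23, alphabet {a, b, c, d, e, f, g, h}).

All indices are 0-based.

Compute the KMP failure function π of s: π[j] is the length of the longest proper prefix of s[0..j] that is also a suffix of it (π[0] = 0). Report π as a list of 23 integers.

[0, 0, 0, 0, 0, 0, 0, 0, 0, 1, 2, 0, 0, 0, 0, 1, 0, 0, 0, 0, 0, 0, 0]

π[0] = 0
j=1 s[j]='e': π[1]=0 (border '')
j=2 s[j]='g': π[2]=0 (border '')
j=3 s[j]='a': π[3]=0 (border '')
j=4 s[j]='a': π[4]=0 (border '')
j=5 s[j]='e': π[5]=0 (border '')
j=6 s[j]='e': π[6]=0 (border '')
j=7 s[j]='a': π[7]=0 (border '')
j=8 s[j]='d': π[8]=0 (border '')
j=9 s[j]='h': π[9]=1 (border 'h')
j=10 s[j]='e': π[10]=2 (border 'he')
j=11 s[j]='a': k: 2→0; π[11]=0 (border '')
j=12 s[j]='g': π[12]=0 (border '')
j=13 s[j]='a': π[13]=0 (border '')
j=14 s[j]='a': π[14]=0 (border '')
j=15 s[j]='h': π[15]=1 (border 'h')
j=16 s[j]='d': k: 1→0; π[16]=0 (border '')
j=17 s[j]='b': π[17]=0 (border '')
j=18 s[j]='a': π[18]=0 (border '')
j=19 s[j]='d': π[19]=0 (border '')
j=20 s[j]='e': π[20]=0 (border '')
j=21 s[j]='b': π[21]=0 (border '')
j=22 s[j]='f': π[22]=0 (border '')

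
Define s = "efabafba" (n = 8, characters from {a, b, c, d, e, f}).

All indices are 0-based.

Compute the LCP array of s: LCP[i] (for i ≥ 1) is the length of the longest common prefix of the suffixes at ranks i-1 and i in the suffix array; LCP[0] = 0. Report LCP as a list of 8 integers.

sorted suffixes:
  #0 SA[0]=7  'a'
  #1 SA[1]=2  'abafba'
  #2 SA[2]=4  'afba'
  #3 SA[3]=6  'ba'
  #4 SA[4]=3  'bafba'
  #5 SA[5]=0  'efabafba'
  #6 SA[6]=1  'fabafba'
  #7 SA[7]=5  'fba'

SA = [7, 2, 4, 6, 3, 0, 1, 5]
i: (SA[i-1],SA[i]) lcp shared
  1: (7,2) 1 'a'
  2: (2,4) 1 'a'
  3: (4,6) 0 ''
  4: (6,3) 2 'ba'
  5: (3,0) 0 ''
  6: (0,1) 0 ''
  7: (1,5) 1 'f'

[0, 1, 1, 0, 2, 0, 0, 1]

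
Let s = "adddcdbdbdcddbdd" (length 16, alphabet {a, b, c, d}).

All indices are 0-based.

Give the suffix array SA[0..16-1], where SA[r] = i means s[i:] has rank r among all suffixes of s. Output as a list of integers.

rank→(start, suffix):
  0 → (0, 'adddcdbdbdcddbdd')
  1 → (6, 'bdbdcddbdd')
  2 → (8, 'bdcddbdd')
  3 → (13, 'bdd')
  4 → (4, 'cdbdbdcddbdd')
  5 → (10, 'cddbdd')
  6 → (15, 'd')
  7 → (5, 'dbdbdcddbdd')
  8 → (7, 'dbdcddbdd')
  9 → (12, 'dbdd')
  10 → (3, 'dcdbdbdcddbdd')
  11 → (9, 'dcddbdd')
  12 → (14, 'dd')
  13 → (11, 'ddbdd')
  14 → (2, 'ddcdbdbdcddbdd')
  15 → (1, 'dddcdbdbdcddbdd')

[0, 6, 8, 13, 4, 10, 15, 5, 7, 12, 3, 9, 14, 11, 2, 1]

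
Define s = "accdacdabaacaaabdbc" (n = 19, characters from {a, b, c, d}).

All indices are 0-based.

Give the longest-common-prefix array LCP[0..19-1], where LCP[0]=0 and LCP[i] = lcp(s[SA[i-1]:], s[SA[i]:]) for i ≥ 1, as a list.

[0, 2, 2, 1, 2, 1, 2, 2, 0, 1, 1, 0, 1, 1, 1, 3, 0, 2, 1]

rank→(start, suffix):
  0 → (12, 'aaabdbc')
  1 → (13, 'aabdbc')
  2 → (9, 'aacaaabdbc')
  3 → (7, 'abaacaaabdbc')
  4 → (14, 'abdbc')
  5 → (10, 'acaaabdbc')
  6 → (0, 'accdacdabaacaaabdbc')
  7 → (4, 'acdabaacaaabdbc')
  8 → (8, 'baacaaabdbc')
  9 → (17, 'bc')
  10 → (15, 'bdbc')
  11 → (18, 'c')
  12 → (11, 'caaabdbc')
  13 → (1, 'ccdacdabaacaaabdbc')
  14 → (5, 'cdabaacaaabdbc')
  15 → (2, 'cdacdabaacaaabdbc')
  16 → (6, 'dabaacaaabdbc')
  17 → (3, 'dacdabaacaaabdbc')
  18 → (16, 'dbc')

SA = [12, 13, 9, 7, 14, 10, 0, 4, 8, 17, 15, 18, 11, 1, 5, 2, 6, 3, 16]
[i] adj suffixes → lcp
  [1] 12/13 → 2 ('aa')
  [2] 13/9 → 2 ('aa')
  [3] 9/7 → 1 ('a')
  [4] 7/14 → 2 ('ab')
  [5] 14/10 → 1 ('a')
  [6] 10/0 → 2 ('ac')
  [7] 0/4 → 2 ('ac')
  [8] 4/8 → 0 ('')
  [9] 8/17 → 1 ('b')
  [10] 17/15 → 1 ('b')
  [11] 15/18 → 0 ('')
  [12] 18/11 → 1 ('c')
  [13] 11/1 → 1 ('c')
  [14] 1/5 → 1 ('c')
  [15] 5/2 → 3 ('cda')
  [16] 2/6 → 0 ('')
  [17] 6/3 → 2 ('da')
  [18] 3/16 → 1 ('d')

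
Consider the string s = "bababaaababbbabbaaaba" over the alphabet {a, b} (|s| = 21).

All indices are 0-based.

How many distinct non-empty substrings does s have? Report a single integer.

rank | idx | suffix
   0 |  20 | a
   1 |  16 | aaaba
   2 |   5 | aaababbbabbaaaba
   3 |  17 | aaba
   4 |   6 | aababbbabbaaaba
   5 |  18 | aba
   6 |   3 | abaaababbbabbaaaba
   7 |   1 | ababaaababbbabbaaaba
   8 |   7 | ababbbabbaaaba
   9 |  13 | abbaaaba
  10 |   9 | abbbabbaaaba
  11 |  19 | ba
  12 |  15 | baaaba
  13 |   4 | baaababbbabbaaaba
  14 |   2 | babaaababbbabbaaaba
  15 |   0 | bababaaababbbabbaaaba
  16 |  12 | babbaaaba
  17 |   8 | babbbabbaaaba
  18 |  14 | bbaaaba
  19 |  11 | bbabbaaaba
  20 |  10 | bbbabbaaaba

SA = [20, 16, 5, 17, 6, 18, 3, 1, 7, 13, 9, 19, 15, 4, 2, 0, 12, 8, 14, 11, 10]
rank  pair      lcp
   1  s[20:],s[16:]  1  'a'
   2  s[16:],s[5:]  5  'aaaba'
   3  s[5:],s[17:]  2  'aa'
   4  s[17:],s[6:]  4  'aaba'
   5  s[6:],s[18:]  1  'a'
   6  s[18:],s[3:]  3  'aba'
   7  s[3:],s[1:]  3  'aba'
   8  s[1:],s[7:]  4  'abab'
   9  s[7:],s[13:]  2  'ab'
  10  s[13:],s[9:]  3  'abb'
  11  s[9:],s[19:]  0  ''
  12  s[19:],s[15:]  2  'ba'
  13  s[15:],s[4:]  6  'baaaba'
  14  s[4:],s[2:]  2  'ba'
  15  s[2:],s[0:]  4  'baba'
  16  s[0:],s[12:]  3  'bab'
  17  s[12:],s[8:]  4  'babb'
  18  s[8:],s[14:]  1  'b'
  19  s[14:],s[11:]  3  'bba'
  20  s[11:],s[10:]  2  'bb'

n(n+1)/2 = 21·22/2 = 231
Σ LCP = 0 + 1 + 5 + 2 + 4 + 1 + 3 + 3 + 4 + 2 + 3 + 0 + 2 + 6 + 2 + 4 + 3 + 4 + 1 + 3 + 2 = 55
distinct = 231 − 55 = 176

176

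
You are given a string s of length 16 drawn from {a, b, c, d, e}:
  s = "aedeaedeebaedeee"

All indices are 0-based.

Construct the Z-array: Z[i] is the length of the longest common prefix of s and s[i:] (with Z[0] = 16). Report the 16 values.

[16, 0, 0, 0, 4, 0, 0, 0, 0, 0, 4, 0, 0, 0, 0, 0]

Z[0]=16
i=1: outside box; Z[1]=0
i=2: outside box; Z[2]=0
i=3: outside box; Z[3]=0
i=4: outside box; Z[4]=4 scan→box=[4,8)
i=5: min(r-i=3, Z[1]=0)=0; Z[5]=0
i=6: min(r-i=2, Z[2]=0)=0; Z[6]=0
i=7: min(r-i=1, Z[3]=0)=0; Z[7]=0
i=8: outside box; Z[8]=0
i=9: outside box; Z[9]=0
i=10: outside box; Z[10]=4 scan→box=[10,14)
i=11: min(r-i=3, Z[1]=0)=0; Z[11]=0
i=12: min(r-i=2, Z[2]=0)=0; Z[12]=0
i=13: min(r-i=1, Z[3]=0)=0; Z[13]=0
i=14: outside box; Z[14]=0
i=15: outside box; Z[15]=0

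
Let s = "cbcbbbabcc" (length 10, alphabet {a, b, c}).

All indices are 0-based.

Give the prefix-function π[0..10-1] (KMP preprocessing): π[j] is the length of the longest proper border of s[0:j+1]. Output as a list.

[0, 0, 1, 2, 0, 0, 0, 0, 1, 1]

π[0] = 0
j=1 s[j]='b': π[1]=0 (border '')
j=2 s[j]='c': π[2]=1 (border 'c')
j=3 s[j]='b': π[3]=2 (border 'cb')
j=4 s[j]='b': k: 2→0; π[4]=0 (border '')
j=5 s[j]='b': π[5]=0 (border '')
j=6 s[j]='a': π[6]=0 (border '')
j=7 s[j]='b': π[7]=0 (border '')
j=8 s[j]='c': π[8]=1 (border 'c')
j=9 s[j]='c': k: 1→0; π[9]=1 (border 'c')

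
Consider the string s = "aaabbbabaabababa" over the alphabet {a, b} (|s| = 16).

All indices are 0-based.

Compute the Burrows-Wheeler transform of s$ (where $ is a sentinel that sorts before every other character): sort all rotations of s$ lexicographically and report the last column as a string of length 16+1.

ab$babbbaaaaababa

rank  rotation           last
    0  $aaabbbabaabababa  a
    1  a$aaabbbabaababab  b
    2  aaabbbabaabababa$  $
    3  aabababa$aaabbbab  b
    4  aabbbabaabababa$a  a
    5  aba$aaabbbabaabab  b
    6  abaabababa$aaabbb  b
    7  ababa$aaabbbabaab  b
    8  abababa$aaabbbaba  a
    9  abbbabaabababa$aa  a
   10  ba$aaabbbabaababa  a
   11  baabababa$aaabbba  a
   12  baba$aaabbbabaaba  a
   13  babaabababa$aaabb  b
   14  bababa$aaabbbabaa  a
   15  bbabaabababa$aaab  b
   16  bbbabaabababa$aaa  a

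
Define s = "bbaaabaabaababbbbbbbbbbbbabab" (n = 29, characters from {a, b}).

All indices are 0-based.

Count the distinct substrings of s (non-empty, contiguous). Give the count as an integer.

318

sorted suffixes:
  #0 SA[0]=2  'aaabaabaababbbbbbbbbbbbabab'
  #1 SA[1]=3  'aabaabaababbbbbbbbbbbbabab'
  #2 SA[2]=6  'aabaababbbbbbbbbbbbabab'
  #3 SA[3]=9  'aababbbbbbbbbbbbabab'
  #4 SA[4]=27  'ab'
  #5 SA[5]=4  'abaabaababbbbbbbbbbbbabab'
  #6 SA[6]=7  'abaababbbbbbbbbbbbabab'
  #7 SA[7]=25  'abab'
  #8 SA[8]=10  'ababbbbbbbbbbbbabab'
  #9 SA[9]=12  'abbbbbbbbbbbbabab'
  #10 SA[10]=28  'b'
  #11 SA[11]=1  'baaabaabaababbbbbbbbbbbbabab'
  #12 SA[12]=5  'baabaababbbbbbbbbbbbabab'
  #13 SA[13]=8  'baababbbbbbbbbbbbabab'
  #14 SA[14]=26  'bab'
  #15 SA[15]=24  'babab'
  #16 SA[16]=11  'babbbbbbbbbbbbabab'
  #17 SA[17]=0  'bbaaabaabaababbbbbbbbbbbbabab'
  #18 SA[18]=23  'bbabab'
  #19 SA[19]=22  'bbbabab'
  #20 SA[20]=21  'bbbbabab'
  #21 SA[21]=20  'bbbbbabab'
  #22 SA[22]=19  'bbbbbbabab'
  #23 SA[23]=18  'bbbbbbbabab'
  #24 SA[24]=17  'bbbbbbbbabab'
  #25 SA[25]=16  'bbbbbbbbbabab'
  #26 SA[26]=15  'bbbbbbbbbbabab'
  #27 SA[27]=14  'bbbbbbbbbbbabab'
  #28 SA[28]=13  'bbbbbbbbbbbbabab'

SA = [2, 3, 6, 9, 27, 4, 7, 25, 10, 12, 28, 1, 5, 8, 26, 24, 11, 0, 23, 22, 21, 20, 19, 18, 17, 16, 15, 14, 13]
[i] adj suffixes → lcp
  [1] 2/3 → 2 ('aa')
  [2] 3/6 → 7 ('aabaaba')
  [3] 6/9 → 4 ('aaba')
  [4] 9/27 → 1 ('a')
  [5] 27/4 → 2 ('ab')
  [6] 4/7 → 6 ('abaaba')
  [7] 7/25 → 3 ('aba')
  [8] 25/10 → 4 ('abab')
  [9] 10/12 → 2 ('ab')
  [10] 12/28 → 0 ('')
  [11] 28/1 → 1 ('b')
  [12] 1/5 → 3 ('baa')
  [13] 5/8 → 5 ('baaba')
  [14] 8/26 → 2 ('ba')
  [15] 26/24 → 3 ('bab')
  [16] 24/11 → 3 ('bab')
  [17] 11/0 → 1 ('b')
  [18] 0/23 → 3 ('bba')
  [19] 23/22 → 2 ('bb')
  [20] 22/21 → 3 ('bbb')
  [21] 21/20 → 4 ('bbbb')
  [22] 20/19 → 5 ('bbbbb')
  [23] 19/18 → 6 ('bbbbbb')
  [24] 18/17 → 7 ('bbbbbbb')
  [25] 17/16 → 8 ('bbbbbbbb')
  [26] 16/15 → 9 ('bbbbbbbbb')
  [27] 15/14 → 10 ('bbbbbbbbbb')
  [28] 14/13 → 11 ('bbbbbbbbbbb')

n(n+1)/2 = 29·30/2 = 435
Σ LCP = 0 + 2 + 7 + 4 + 1 + 2 + 6 + 3 + 4 + 2 + 0 + 1 + 3 + 5 + 2 + 3 + 3 + 1 + 3 + 2 + 3 + 4 + 5 + 6 + 7 + 8 + 9 + 10 + 11 = 117
distinct = 435 − 117 = 318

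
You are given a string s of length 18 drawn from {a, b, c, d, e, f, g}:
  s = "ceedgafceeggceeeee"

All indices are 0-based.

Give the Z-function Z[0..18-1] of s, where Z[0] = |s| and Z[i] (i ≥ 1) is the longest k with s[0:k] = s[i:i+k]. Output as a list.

Z[0]=18
i=1: outside box; Z[1]=0
i=2: outside box; Z[2]=0
i=3: outside box; Z[3]=0
i=4: outside box; Z[4]=0
i=5: outside box; Z[5]=0
i=6: outside box; Z[6]=0
i=7: outside box; Z[7]=3 scan→box=[7,10)
i=8: min(r-i=2, Z[1]=0)=0; Z[8]=0
i=9: min(r-i=1, Z[2]=0)=0; Z[9]=0
i=10: outside box; Z[10]=0
i=11: outside box; Z[11]=0
i=12: outside box; Z[12]=3 scan→box=[12,15)
i=13: min(r-i=2, Z[1]=0)=0; Z[13]=0
i=14: min(r-i=1, Z[2]=0)=0; Z[14]=0
i=15: outside box; Z[15]=0
i=16: outside box; Z[16]=0
i=17: outside box; Z[17]=0

[18, 0, 0, 0, 0, 0, 0, 3, 0, 0, 0, 0, 3, 0, 0, 0, 0, 0]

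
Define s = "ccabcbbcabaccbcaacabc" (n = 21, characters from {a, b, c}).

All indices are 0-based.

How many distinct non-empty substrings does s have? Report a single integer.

197

rank | idx | suffix
   0 |  15 | aacabc
   1 |   8 | abaccbcaacabc
   2 |  18 | abc
   3 |   2 | abcbbcabaccbcaacabc
   4 |  16 | acabc
   5 |  10 | accbcaacabc
   6 |   9 | baccbcaacabc
   7 |   5 | bbcabaccbcaacabc
   8 |  19 | bc
   9 |  13 | bcaacabc
  10 |   6 | bcabaccbcaacabc
  11 |   3 | bcbbcabaccbcaacabc
  12 |  20 | c
  13 |  14 | caacabc
  14 |   7 | cabaccbcaacabc
  15 |  17 | cabc
  16 |   1 | cabcbbcabaccbcaacabc
  17 |   4 | cbbcabaccbcaacabc
  18 |  12 | cbcaacabc
  19 |   0 | ccabcbbcabaccbcaacabc
  20 |  11 | ccbcaacabc

SA = [15, 8, 18, 2, 16, 10, 9, 5, 19, 13, 6, 3, 20, 14, 7, 17, 1, 4, 12, 0, 11]
i: (SA[i-1],SA[i]) lcp shared
  1: (15,8) 1 'a'
  2: (8,18) 2 'ab'
  3: (18,2) 3 'abc'
  4: (2,16) 1 'a'
  5: (16,10) 2 'ac'
  6: (10,9) 0 ''
  7: (9,5) 1 'b'
  8: (5,19) 1 'b'
  9: (19,13) 2 'bc'
  10: (13,6) 3 'bca'
  11: (6,3) 2 'bc'
  12: (3,20) 0 ''
  13: (20,14) 1 'c'
  14: (14,7) 2 'ca'
  15: (7,17) 3 'cab'
  16: (17,1) 4 'cabc'
  17: (1,4) 1 'c'
  18: (4,12) 2 'cb'
  19: (12,0) 1 'c'
  20: (0,11) 2 'cc'

n(n+1)/2 = 21·22/2 = 231
Σ LCP = 0 + 1 + 2 + 3 + 1 + 2 + 0 + 1 + 1 + 2 + 3 + 2 + 0 + 1 + 2 + 3 + 4 + 1 + 2 + 1 + 2 = 34
distinct = 231 − 34 = 197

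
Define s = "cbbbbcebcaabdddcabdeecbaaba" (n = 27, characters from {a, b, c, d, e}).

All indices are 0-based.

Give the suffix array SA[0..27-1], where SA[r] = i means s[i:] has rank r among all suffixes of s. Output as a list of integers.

[26, 23, 9, 24, 10, 16, 25, 22, 1, 2, 3, 7, 4, 11, 17, 8, 15, 21, 0, 5, 14, 13, 12, 18, 6, 20, 19]

sorted suffixes:
  #0 SA[0]=26  'a'
  #1 SA[1]=23  'aaba'
  #2 SA[2]=9  'aabdddcabdeecbaaba'
  #3 SA[3]=24  'aba'
  #4 SA[4]=10  'abdddcabdeecbaaba'
  #5 SA[5]=16  'abdeecbaaba'
  #6 SA[6]=25  'ba'
  #7 SA[7]=22  'baaba'
  #8 SA[8]=1  'bbbbcebcaabdddcabdeecbaaba'
  #9 SA[9]=2  'bbbcebcaabdddcabdeecbaaba'
  #10 SA[10]=3  'bbcebcaabdddcabdeecbaaba'
  #11 SA[11]=7  'bcaabdddcabdeecbaaba'
  #12 SA[12]=4  'bcebcaabdddcabdeecbaaba'
  #13 SA[13]=11  'bdddcabdeecbaaba'
  #14 SA[14]=17  'bdeecbaaba'
  #15 SA[15]=8  'caabdddcabdeecbaaba'
  #16 SA[16]=15  'cabdeecbaaba'
  #17 SA[17]=21  'cbaaba'
  #18 SA[18]=0  'cbbbbcebcaabdddcabdeecbaaba'
  #19 SA[19]=5  'cebcaabdddcabdeecbaaba'
  #20 SA[20]=14  'dcabdeecbaaba'
  #21 SA[21]=13  'ddcabdeecbaaba'
  #22 SA[22]=12  'dddcabdeecbaaba'
  #23 SA[23]=18  'deecbaaba'
  #24 SA[24]=6  'ebcaabdddcabdeecbaaba'
  #25 SA[25]=20  'ecbaaba'
  #26 SA[26]=19  'eecbaaba'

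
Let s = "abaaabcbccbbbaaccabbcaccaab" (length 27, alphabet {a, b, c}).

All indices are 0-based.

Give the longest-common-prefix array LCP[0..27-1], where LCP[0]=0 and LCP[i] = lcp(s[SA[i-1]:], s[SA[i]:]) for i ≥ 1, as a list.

sorted suffixes:
  #0 SA[0]=2  'aaabcbccbbbaaccabbcaccaab'
  #1 SA[1]=24  'aab'
  #2 SA[2]=3  'aabcbccbbbaaccabbcaccaab'
  #3 SA[3]=13  'aaccabbcaccaab'
  #4 SA[4]=25  'ab'
  #5 SA[5]=0  'abaaabcbccbbbaaccabbcaccaab'
  #6 SA[6]=17  'abbcaccaab'
  #7 SA[7]=4  'abcbccbbbaaccabbcaccaab'
  #8 SA[8]=21  'accaab'
  #9 SA[9]=14  'accabbcaccaab'
  #10 SA[10]=26  'b'
  #11 SA[11]=1  'baaabcbccbbbaaccabbcaccaab'
  #12 SA[12]=12  'baaccabbcaccaab'
  #13 SA[13]=11  'bbaaccabbcaccaab'
  #14 SA[14]=10  'bbbaaccabbcaccaab'
  #15 SA[15]=18  'bbcaccaab'
  #16 SA[16]=19  'bcaccaab'
  #17 SA[17]=5  'bcbccbbbaaccabbcaccaab'
  #18 SA[18]=7  'bccbbbaaccabbcaccaab'
  #19 SA[19]=23  'caab'
  #20 SA[20]=16  'cabbcaccaab'
  #21 SA[21]=20  'caccaab'
  #22 SA[22]=9  'cbbbaaccabbcaccaab'
  #23 SA[23]=6  'cbccbbbaaccabbcaccaab'
  #24 SA[24]=22  'ccaab'
  #25 SA[25]=15  'ccabbcaccaab'
  #26 SA[26]=8  'ccbbbaaccabbcaccaab'

SA = [2, 24, 3, 13, 25, 0, 17, 4, 21, 14, 26, 1, 12, 11, 10, 18, 19, 5, 7, 23, 16, 20, 9, 6, 22, 15, 8]
i: (SA[i-1],SA[i]) lcp shared
  1: (2,24) 2 'aa'
  2: (24,3) 3 'aab'
  3: (3,13) 2 'aa'
  4: (13,25) 1 'a'
  5: (25,0) 2 'ab'
  6: (0,17) 2 'ab'
  7: (17,4) 2 'ab'
  8: (4,21) 1 'a'
  9: (21,14) 4 'acca'
  10: (14,26) 0 ''
  11: (26,1) 1 'b'
  12: (1,12) 3 'baa'
  13: (12,11) 1 'b'
  14: (11,10) 2 'bb'
  15: (10,18) 2 'bb'
  16: (18,19) 1 'b'
  17: (19,5) 2 'bc'
  18: (5,7) 2 'bc'
  19: (7,23) 0 ''
  20: (23,16) 2 'ca'
  21: (16,20) 2 'ca'
  22: (20,9) 1 'c'
  23: (9,6) 2 'cb'
  24: (6,22) 1 'c'
  25: (22,15) 3 'cca'
  26: (15,8) 2 'cc'

[0, 2, 3, 2, 1, 2, 2, 2, 1, 4, 0, 1, 3, 1, 2, 2, 1, 2, 2, 0, 2, 2, 1, 2, 1, 3, 2]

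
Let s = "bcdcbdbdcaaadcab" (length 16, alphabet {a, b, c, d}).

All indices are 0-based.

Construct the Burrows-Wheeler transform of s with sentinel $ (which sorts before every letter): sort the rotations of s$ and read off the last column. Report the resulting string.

rank  rotation           last
    0  $bcdcbdbdcaaadcab  b
    1  aaadcab$bcdcbdbdc  c
    2  aadcab$bcdcbdbdca  a
    3  ab$bcdcbdbdcaaadc  c
    4  adcab$bcdcbdbdcaa  a
    5  b$bcdcbdbdcaaadca  a
    6  bcdcbdbdcaaadcab$  $
    7  bdbdcaaadcab$bcdc  c
    8  bdcaaadcab$bcdcbd  d
    9  caaadcab$bcdcbdbd  d
   10  cab$bcdcbdbdcaaad  d
   11  cbdbdcaaadcab$bcd  d
   12  cdcbdbdcaaadcab$b  b
   13  dbdcaaadcab$bcdcb  b
   14  dcaaadcab$bcdcbdb  b
   15  dcab$bcdcbdbdcaaa  a
   16  dcbdbdcaaadcab$bc  c

bcacaa$cddddbbbac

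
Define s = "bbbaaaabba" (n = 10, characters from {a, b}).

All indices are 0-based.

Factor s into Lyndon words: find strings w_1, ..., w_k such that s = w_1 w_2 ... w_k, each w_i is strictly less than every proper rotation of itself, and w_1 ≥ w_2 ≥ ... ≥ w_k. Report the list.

emit factor 1: 'b' (i=0, period=1)
emit factor 2: 'b' (i=1, period=1)
emit factor 3: 'b' (i=2, period=1)
emit factor 4: 'aaaabb' (i=3, period=6)
emit factor 5: 'a' (i=9, period=1)

["b", "b", "b", "aaaabb", "a"]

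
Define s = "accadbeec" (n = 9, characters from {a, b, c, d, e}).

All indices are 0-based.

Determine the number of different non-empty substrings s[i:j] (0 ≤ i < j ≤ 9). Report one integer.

rank | idx | suffix
   0 |   0 | accadbeec
   1 |   3 | adbeec
   2 |   5 | beec
   3 |   8 | c
   4 |   2 | cadbeec
   5 |   1 | ccadbeec
   6 |   4 | dbeec
   7 |   7 | ec
   8 |   6 | eec

SA = [0, 3, 5, 8, 2, 1, 4, 7, 6]
i: (SA[i-1],SA[i]) lcp shared
  1: (0,3) 1 'a'
  2: (3,5) 0 ''
  3: (5,8) 0 ''
  4: (8,2) 1 'c'
  5: (2,1) 1 'c'
  6: (1,4) 0 ''
  7: (4,7) 0 ''
  8: (7,6) 1 'e'

n(n+1)/2 = 9·10/2 = 45
Σ LCP = 0 + 1 + 0 + 0 + 1 + 1 + 0 + 0 + 1 = 4
distinct = 45 − 4 = 41

41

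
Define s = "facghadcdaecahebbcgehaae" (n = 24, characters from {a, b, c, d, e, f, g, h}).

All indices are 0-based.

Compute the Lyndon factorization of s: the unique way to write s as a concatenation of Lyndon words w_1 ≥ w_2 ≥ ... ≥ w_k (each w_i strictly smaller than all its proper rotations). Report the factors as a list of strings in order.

emit factor 1: 'f' (i=0, period=1)
emit factor 2: 'acghadcdaecahebbcgeh' (i=1, period=20)
emit factor 3: 'aae' (i=21, period=3)

["f", "acghadcdaecahebbcgeh", "aae"]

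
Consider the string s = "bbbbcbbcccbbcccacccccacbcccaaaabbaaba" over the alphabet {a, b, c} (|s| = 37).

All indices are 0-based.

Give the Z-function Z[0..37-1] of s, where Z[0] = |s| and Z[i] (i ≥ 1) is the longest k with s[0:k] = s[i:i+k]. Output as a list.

[37, 3, 2, 1, 0, 2, 1, 0, 0, 0, 2, 1, 0, 0, 0, 0, 0, 0, 0, 0, 0, 0, 0, 1, 0, 0, 0, 0, 0, 0, 0, 2, 1, 0, 0, 1, 0]

Z[0]=37
i=1: outside box; Z[1]=3 grow→box=[1,4)
i=2: min(r-i=2, Z[1]=3)=2; Z[2]=2
i=3: min(r-i=1, Z[2]=2)=1; Z[3]=1
i=4: outside box; Z[4]=0
i=5: outside box; Z[5]=2 grow→box=[5,7)
i=6: min(r-i=1, Z[1]=3)=1; Z[6]=1
i=7: outside box; Z[7]=0
i=8: outside box; Z[8]=0
i=9: outside box; Z[9]=0
i=10: outside box; Z[10]=2 grow→box=[10,12)
i=11: min(r-i=1, Z[1]=3)=1; Z[11]=1
i=12: outside box; Z[12]=0
i=13: outside box; Z[13]=0
i=14: outside box; Z[14]=0
i=15: outside box; Z[15]=0
i=16: outside box; Z[16]=0
i=17: outside box; Z[17]=0
i=18: outside box; Z[18]=0
i=19: outside box; Z[19]=0
i=20: outside box; Z[20]=0
i=21: outside box; Z[21]=0
i=22: outside box; Z[22]=0
i=23: outside box; Z[23]=1 grow→box=[23,24)
i=24: outside box; Z[24]=0
i=25: outside box; Z[25]=0
i=26: outside box; Z[26]=0
i=27: outside box; Z[27]=0
i=28: outside box; Z[28]=0
i=29: outside box; Z[29]=0
i=30: outside box; Z[30]=0
i=31: outside box; Z[31]=2 grow→box=[31,33)
i=32: min(r-i=1, Z[1]=3)=1; Z[32]=1
i=33: outside box; Z[33]=0
i=34: outside box; Z[34]=0
i=35: outside box; Z[35]=1 grow→box=[35,36)
i=36: outside box; Z[36]=0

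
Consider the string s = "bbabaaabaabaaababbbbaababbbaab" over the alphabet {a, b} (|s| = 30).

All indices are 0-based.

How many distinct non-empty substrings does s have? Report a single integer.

rank→(start, suffix):
  0 → (4, 'aaabaabaaababbbbaababbbaab')
  1 → (11, 'aaababbbbaababbbaab')
  2 → (27, 'aab')
  3 → (8, 'aabaaababbbbaababbbaab')
  4 → (5, 'aabaabaaababbbbaababbbaab')
  5 → (20, 'aababbbaab')
  6 → (12, 'aababbbbaababbbaab')
  7 → (28, 'ab')
  8 → (2, 'abaaabaabaaababbbbaababbbaab')
  9 → (9, 'abaaababbbbaababbbaab')
  10 → (6, 'abaabaaababbbbaababbbaab')
  11 → (21, 'ababbbaab')
  12 → (13, 'ababbbbaababbbaab')
  13 → (23, 'abbbaab')
  14 → (15, 'abbbbaababbbaab')
  15 → (29, 'b')
  16 → (3, 'baaabaabaaababbbbaababbbaab')
  17 → (10, 'baaababbbbaababbbaab')
  18 → (26, 'baab')
  19 → (7, 'baabaaababbbbaababbbaab')
  20 → (19, 'baababbbaab')
  21 → (1, 'babaaabaabaaababbbbaababbbaab')
  22 → (22, 'babbbaab')
  23 → (14, 'babbbbaababbbaab')
  24 → (25, 'bbaab')
  25 → (18, 'bbaababbbaab')
  26 → (0, 'bbabaaabaabaaababbbbaababbbaab')
  27 → (24, 'bbbaab')
  28 → (17, 'bbbaababbbaab')
  29 → (16, 'bbbbaababbbaab')

SA = [4, 11, 27, 8, 5, 20, 12, 28, 2, 9, 6, 21, 13, 23, 15, 29, 3, 10, 26, 7, 19, 1, 22, 14, 25, 18, 0, 24, 17, 16]
i: (SA[i-1],SA[i]) lcp shared
  1: (4,11) 5 'aaaba'
  2: (11,27) 2 'aa'
  3: (27,8) 3 'aab'
  4: (8,5) 5 'aabaa'
  5: (5,20) 4 'aaba'
  6: (20,12) 7 'aababbb'
  7: (12,28) 1 'a'
  8: (28,2) 2 'ab'
  9: (2,9) 7 'abaaaba'
  10: (9,6) 4 'abaa'
  11: (6,21) 3 'aba'
  12: (21,13) 6 'ababbb'
  13: (13,23) 2 'ab'
  14: (23,15) 4 'abbb'
  15: (15,29) 0 ''
  16: (29,3) 1 'b'
  17: (3,10) 6 'baaaba'
  18: (10,26) 3 'baa'
  19: (26,7) 4 'baab'
  20: (7,19) 5 'baaba'
  21: (19,1) 2 'ba'
  22: (1,22) 3 'bab'
  23: (22,14) 5 'babbb'
  24: (14,25) 1 'b'
  25: (25,18) 5 'bbaab'
  26: (18,0) 3 'bba'
  27: (0,24) 2 'bb'
  28: (24,17) 6 'bbbaab'
  29: (17,16) 3 'bbb'

n(n+1)/2 = 30·31/2 = 465
Σ LCP = 0 + 5 + 2 + 3 + 5 + 4 + 7 + 1 + 2 + 7 + 4 + 3 + 6 + 2 + 4 + 0 + 1 + 6 + 3 + 4 + 5 + 2 + 3 + 5 + 1 + 5 + 3 + 2 + 6 + 3 = 104
distinct = 465 − 104 = 361

361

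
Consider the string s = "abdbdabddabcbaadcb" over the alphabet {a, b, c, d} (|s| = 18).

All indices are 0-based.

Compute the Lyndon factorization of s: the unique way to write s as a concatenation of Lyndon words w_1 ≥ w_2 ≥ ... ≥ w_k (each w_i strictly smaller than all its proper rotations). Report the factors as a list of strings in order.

emit factor 1: 'abdbdabdd' (i=0, period=9)
emit factor 2: 'abcb' (i=9, period=4)
emit factor 3: 'aadcb' (i=13, period=5)

["abdbdabdd", "abcb", "aadcb"]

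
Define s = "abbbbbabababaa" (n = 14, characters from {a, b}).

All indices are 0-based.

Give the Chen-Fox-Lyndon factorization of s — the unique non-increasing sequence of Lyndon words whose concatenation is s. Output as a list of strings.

["abbbbb", "ab", "ab", "ab", "a", "a"]

emit factor 1: 'abbbbb' (i=0, period=6)
emit factor 2: 'ab' (i=6, period=2)
emit factor 3: 'ab' (i=8, period=2)
emit factor 4: 'ab' (i=10, period=2)
emit factor 5: 'a' (i=12, period=1)
emit factor 6: 'a' (i=13, period=1)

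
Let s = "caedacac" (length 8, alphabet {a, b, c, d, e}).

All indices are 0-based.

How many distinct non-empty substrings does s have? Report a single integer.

30

rank | idx | suffix
   0 |   6 | ac
   1 |   4 | acac
   2 |   1 | aedacac
   3 |   7 | c
   4 |   5 | cac
   5 |   0 | caedacac
   6 |   3 | dacac
   7 |   2 | edacac

SA = [6, 4, 1, 7, 5, 0, 3, 2]
[i] adj suffixes → lcp
  [1] 6/4 → 2 ('ac')
  [2] 4/1 → 1 ('a')
  [3] 1/7 → 0 ('')
  [4] 7/5 → 1 ('c')
  [5] 5/0 → 2 ('ca')
  [6] 0/3 → 0 ('')
  [7] 3/2 → 0 ('')

n(n+1)/2 = 8·9/2 = 36
Σ LCP = 0 + 2 + 1 + 0 + 1 + 2 + 0 + 0 = 6
distinct = 36 − 6 = 30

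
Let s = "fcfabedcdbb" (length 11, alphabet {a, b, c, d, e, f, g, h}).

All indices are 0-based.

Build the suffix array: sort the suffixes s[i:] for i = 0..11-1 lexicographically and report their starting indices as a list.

rank→(start, suffix):
  0 → (3, 'abedcdbb')
  1 → (10, 'b')
  2 → (9, 'bb')
  3 → (4, 'bedcdbb')
  4 → (7, 'cdbb')
  5 → (1, 'cfabedcdbb')
  6 → (8, 'dbb')
  7 → (6, 'dcdbb')
  8 → (5, 'edcdbb')
  9 → (2, 'fabedcdbb')
  10 → (0, 'fcfabedcdbb')

[3, 10, 9, 4, 7, 1, 8, 6, 5, 2, 0]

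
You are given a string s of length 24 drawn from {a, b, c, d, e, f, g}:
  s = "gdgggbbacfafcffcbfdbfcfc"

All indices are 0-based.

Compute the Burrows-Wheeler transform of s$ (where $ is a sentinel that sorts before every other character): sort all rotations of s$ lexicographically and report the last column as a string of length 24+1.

cbfbgdcffafffgccfbabcg$gd

rank  rotation                   last
    0  $gdgggbbacfafcffcbfdbfcfc  c
    1  acfafcffcbfdbfcfc$gdgggbb  b
    2  afcffcbfdbfcfc$gdgggbbacf  f
    3  bacfafcffcbfdbfcfc$gdgggb  b
    4  bbacfafcffcbfdbfcfc$gdggg  g
    5  bfcfc$gdgggbbacfafcffcbfd  d
    6  bfdbfcfc$gdgggbbacfafcffc  c
    7  c$gdgggbbacfafcffcbfdbfcf  f
    8  cbfdbfcfc$gdgggbbacfafcff  f
    9  cfafcffcbfdbfcfc$gdgggbba  a
   10  cfc$gdgggbbacfafcffcbfdbf  f
   11  cffcbfdbfcfc$gdgggbbacfaf  f
   12  dbfcfc$gdgggbbacfafcffcbf  f
   13  dgggbbacfafcffcbfdbfcfc$g  g
   14  fafcffcbfdbfcfc$gdgggbbac  c
   15  fc$gdgggbbacfafcffcbfdbfc  c
   16  fcbfdbfcfc$gdgggbbacfafcf  f
   17  fcfc$gdgggbbacfafcffcbfdb  b
   18  fcffcbfdbfcfc$gdgggbbacfa  a
   19  fdbfcfc$gdgggbbacfafcffcb  b
   20  ffcbfdbfcfc$gdgggbbacfafc  c
   21  gbbacfafcffcbfdbfcfc$gdgg  g
   22  gdgggbbacfafcffcbfdbfcfc$  $
   23  ggbbacfafcffcbfdbfcfc$gdg  g
   24  gggbbacfafcffcbfdbfcfc$gd  d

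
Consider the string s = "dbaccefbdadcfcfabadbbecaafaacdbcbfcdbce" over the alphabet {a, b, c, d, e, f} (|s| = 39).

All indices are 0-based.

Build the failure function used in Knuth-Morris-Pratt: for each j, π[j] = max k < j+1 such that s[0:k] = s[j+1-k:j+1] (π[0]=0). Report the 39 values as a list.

[0, 0, 0, 0, 0, 0, 0, 0, 1, 0, 1, 0, 0, 0, 0, 0, 0, 0, 1, 2, 0, 0, 0, 0, 0, 0, 0, 0, 0, 1, 2, 0, 0, 0, 0, 1, 2, 0, 0]

π[0] = 0
j=1 s[j]='b': π[1]=0 (border '')
j=2 s[j]='a': π[2]=0 (border '')
j=3 s[j]='c': π[3]=0 (border '')
j=4 s[j]='c': π[4]=0 (border '')
j=5 s[j]='e': π[5]=0 (border '')
j=6 s[j]='f': π[6]=0 (border '')
j=7 s[j]='b': π[7]=0 (border '')
j=8 s[j]='d': π[8]=1 (border 'd')
j=9 s[j]='a': k: 1→0; π[9]=0 (border '')
j=10 s[j]='d': π[10]=1 (border 'd')
j=11 s[j]='c': k: 1→0; π[11]=0 (border '')
j=12 s[j]='f': π[12]=0 (border '')
j=13 s[j]='c': π[13]=0 (border '')
j=14 s[j]='f': π[14]=0 (border '')
j=15 s[j]='a': π[15]=0 (border '')
j=16 s[j]='b': π[16]=0 (border '')
j=17 s[j]='a': π[17]=0 (border '')
j=18 s[j]='d': π[18]=1 (border 'd')
j=19 s[j]='b': π[19]=2 (border 'db')
j=20 s[j]='b': k: 2→0; π[20]=0 (border '')
j=21 s[j]='e': π[21]=0 (border '')
j=22 s[j]='c': π[22]=0 (border '')
j=23 s[j]='a': π[23]=0 (border '')
j=24 s[j]='a': π[24]=0 (border '')
j=25 s[j]='f': π[25]=0 (border '')
j=26 s[j]='a': π[26]=0 (border '')
j=27 s[j]='a': π[27]=0 (border '')
j=28 s[j]='c': π[28]=0 (border '')
j=29 s[j]='d': π[29]=1 (border 'd')
j=30 s[j]='b': π[30]=2 (border 'db')
j=31 s[j]='c': k: 2→0; π[31]=0 (border '')
j=32 s[j]='b': π[32]=0 (border '')
j=33 s[j]='f': π[33]=0 (border '')
j=34 s[j]='c': π[34]=0 (border '')
j=35 s[j]='d': π[35]=1 (border 'd')
j=36 s[j]='b': π[36]=2 (border 'db')
j=37 s[j]='c': k: 2→0; π[37]=0 (border '')
j=38 s[j]='e': π[38]=0 (border '')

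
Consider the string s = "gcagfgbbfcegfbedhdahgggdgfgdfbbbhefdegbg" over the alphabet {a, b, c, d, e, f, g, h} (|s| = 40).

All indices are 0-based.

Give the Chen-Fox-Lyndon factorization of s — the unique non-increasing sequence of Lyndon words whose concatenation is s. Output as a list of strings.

emit factor 1: 'g' (i=0, period=1)
emit factor 2: 'c' (i=1, period=1)
emit factor 3: 'agfgbbfcegfbedhdahgggdgfgdfbbbhefdegbg' (i=2, period=38)

["g", "c", "agfgbbfcegfbedhdahgggdgfgdfbbbhefdegbg"]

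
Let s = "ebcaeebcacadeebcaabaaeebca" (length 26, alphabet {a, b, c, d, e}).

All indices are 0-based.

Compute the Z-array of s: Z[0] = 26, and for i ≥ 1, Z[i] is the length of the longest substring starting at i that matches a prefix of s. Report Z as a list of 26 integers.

[26, 0, 0, 0, 1, 4, 0, 0, 0, 0, 0, 0, 1, 4, 0, 0, 0, 0, 0, 0, 0, 1, 4, 0, 0, 0]

Z[0]=26
i=1: fresh scan; Z[1]=0
i=2: fresh scan; Z[2]=0
i=3: fresh scan; Z[3]=0
i=4: fresh scan; Z[4]=1 grow→box=[4,5)
i=5: fresh scan; Z[5]=4 grow→box=[5,9)
i=6: min(r-i=3, Z[1]=0)=0; Z[6]=0
i=7: min(r-i=2, Z[2]=0)=0; Z[7]=0
i=8: min(r-i=1, Z[3]=0)=0; Z[8]=0
i=9: fresh scan; Z[9]=0
i=10: fresh scan; Z[10]=0
i=11: fresh scan; Z[11]=0
i=12: fresh scan; Z[12]=1 grow→box=[12,13)
i=13: fresh scan; Z[13]=4 grow→box=[13,17)
i=14: min(r-i=3, Z[1]=0)=0; Z[14]=0
i=15: min(r-i=2, Z[2]=0)=0; Z[15]=0
i=16: min(r-i=1, Z[3]=0)=0; Z[16]=0
i=17: fresh scan; Z[17]=0
i=18: fresh scan; Z[18]=0
i=19: fresh scan; Z[19]=0
i=20: fresh scan; Z[20]=0
i=21: fresh scan; Z[21]=1 grow→box=[21,22)
i=22: fresh scan; Z[22]=4 grow→box=[22,26)
i=23: min(r-i=3, Z[1]=0)=0; Z[23]=0
i=24: min(r-i=2, Z[2]=0)=0; Z[24]=0
i=25: min(r-i=1, Z[3]=0)=0; Z[25]=0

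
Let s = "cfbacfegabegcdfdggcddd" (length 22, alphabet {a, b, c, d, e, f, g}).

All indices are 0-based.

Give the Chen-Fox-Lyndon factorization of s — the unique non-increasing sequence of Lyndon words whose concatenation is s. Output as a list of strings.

emit factor 1: 'cf' (i=0, period=2)
emit factor 2: 'b' (i=2, period=1)
emit factor 3: 'acfeg' (i=3, period=5)
emit factor 4: 'abegcdfdggcddd' (i=8, period=14)

["cf", "b", "acfeg", "abegcdfdggcddd"]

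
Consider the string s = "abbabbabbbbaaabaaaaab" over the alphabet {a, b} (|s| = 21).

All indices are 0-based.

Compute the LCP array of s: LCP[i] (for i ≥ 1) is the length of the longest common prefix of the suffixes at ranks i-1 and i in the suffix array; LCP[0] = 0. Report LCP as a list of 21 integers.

rank | idx | suffix
   0 |  15 | aaaaab
   1 |  16 | aaaab
   2 |  17 | aaab
   3 |  11 | aaabaaaaab
   4 |  18 | aab
   5 |  12 | aabaaaaab
   6 |  19 | ab
   7 |  13 | abaaaaab
   8 |   0 | abbabbabbbbaaabaaaaab
   9 |   3 | abbabbbbaaabaaaaab
  10 |   6 | abbbbaaabaaaaab
  11 |  20 | b
  12 |  14 | baaaaab
  13 |  10 | baaabaaaaab
  14 |   2 | babbabbbbaaabaaaaab
  15 |   5 | babbbbaaabaaaaab
  16 |   9 | bbaaabaaaaab
  17 |   1 | bbabbabbbbaaabaaaaab
  18 |   4 | bbabbbbaaabaaaaab
  19 |   8 | bbbaaabaaaaab
  20 |   7 | bbbbaaabaaaaab

SA = [15, 16, 17, 11, 18, 12, 19, 13, 0, 3, 6, 20, 14, 10, 2, 5, 9, 1, 4, 8, 7]
rank  pair      lcp
   1  s[15:],s[16:]  4  'aaaa'
   2  s[16:],s[17:]  3  'aaa'
   3  s[17:],s[11:]  4  'aaab'
   4  s[11:],s[18:]  2  'aa'
   5  s[18:],s[12:]  3  'aab'
   6  s[12:],s[19:]  1  'a'
   7  s[19:],s[13:]  2  'ab'
   8  s[13:],s[0:]  2  'ab'
   9  s[0:],s[3:]  6  'abbabb'
  10  s[3:],s[6:]  3  'abb'
  11  s[6:],s[20:]  0  ''
  12  s[20:],s[14:]  1  'b'
  13  s[14:],s[10:]  4  'baaa'
  14  s[10:],s[2:]  2  'ba'
  15  s[2:],s[5:]  4  'babb'
  16  s[5:],s[9:]  1  'b'
  17  s[9:],s[1:]  3  'bba'
  18  s[1:],s[4:]  5  'bbabb'
  19  s[4:],s[8:]  2  'bb'
  20  s[8:],s[7:]  3  'bbb'

[0, 4, 3, 4, 2, 3, 1, 2, 2, 6, 3, 0, 1, 4, 2, 4, 1, 3, 5, 2, 3]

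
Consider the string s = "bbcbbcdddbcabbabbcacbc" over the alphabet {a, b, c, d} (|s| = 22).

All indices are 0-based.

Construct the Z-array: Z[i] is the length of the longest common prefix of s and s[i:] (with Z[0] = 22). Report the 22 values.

[22, 1, 0, 3, 1, 0, 0, 0, 0, 1, 0, 0, 2, 1, 0, 3, 1, 0, 0, 0, 1, 0]

Z[0]=22
i=1: fresh scan; Z[1]=1 scan→box=[1,2)
i=2: fresh scan; Z[2]=0
i=3: fresh scan; Z[3]=3 scan→box=[3,6)
i=4: min(r-i=2, Z[1]=1)=1; Z[4]=1
i=5: min(r-i=1, Z[2]=0)=0; Z[5]=0
i=6: fresh scan; Z[6]=0
i=7: fresh scan; Z[7]=0
i=8: fresh scan; Z[8]=0
i=9: fresh scan; Z[9]=1 scan→box=[9,10)
i=10: fresh scan; Z[10]=0
i=11: fresh scan; Z[11]=0
i=12: fresh scan; Z[12]=2 scan→box=[12,14)
i=13: min(r-i=1, Z[1]=1)=1; Z[13]=1
i=14: fresh scan; Z[14]=0
i=15: fresh scan; Z[15]=3 scan→box=[15,18)
i=16: min(r-i=2, Z[1]=1)=1; Z[16]=1
i=17: min(r-i=1, Z[2]=0)=0; Z[17]=0
i=18: fresh scan; Z[18]=0
i=19: fresh scan; Z[19]=0
i=20: fresh scan; Z[20]=1 scan→box=[20,21)
i=21: fresh scan; Z[21]=0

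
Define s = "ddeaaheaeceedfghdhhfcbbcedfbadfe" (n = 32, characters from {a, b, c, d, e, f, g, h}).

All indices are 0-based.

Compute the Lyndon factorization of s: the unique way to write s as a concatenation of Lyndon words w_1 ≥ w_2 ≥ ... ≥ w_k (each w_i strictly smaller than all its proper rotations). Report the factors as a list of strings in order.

emit factor 1: 'dde' (i=0, period=3)
emit factor 2: 'aaheaeceedfghdhhfcbbcedfbadfe' (i=3, period=29)

["dde", "aaheaeceedfghdhhfcbbcedfbadfe"]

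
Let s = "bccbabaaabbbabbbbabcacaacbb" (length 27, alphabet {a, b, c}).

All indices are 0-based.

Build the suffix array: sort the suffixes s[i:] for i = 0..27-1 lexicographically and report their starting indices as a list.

[6, 7, 22, 4, 8, 12, 17, 20, 23, 26, 5, 3, 11, 16, 25, 10, 15, 9, 14, 13, 18, 0, 21, 19, 2, 24, 1]

rank | idx | suffix
   0 |   6 | aaabbbabbbbabcacaacbb
   1 |   7 | aabbbabbbbabcacaacbb
   2 |  22 | aacbb
   3 |   4 | abaaabbbabbbbabcacaacbb
   4 |   8 | abbbabbbbabcacaacbb
   5 |  12 | abbbbabcacaacbb
   6 |  17 | abcacaacbb
   7 |  20 | acaacbb
   8 |  23 | acbb
   9 |  26 | b
  10 |   5 | baaabbbabbbbabcacaacbb
  11 |   3 | babaaabbbabbbbabcacaacbb
  12 |  11 | babbbbabcacaacbb
  13 |  16 | babcacaacbb
  14 |  25 | bb
  15 |  10 | bbabbbbabcacaacbb
  16 |  15 | bbabcacaacbb
  17 |   9 | bbbabbbbabcacaacbb
  18 |  14 | bbbabcacaacbb
  19 |  13 | bbbbabcacaacbb
  20 |  18 | bcacaacbb
  21 |   0 | bccbabaaabbbabbbbabcacaacbb
  22 |  21 | caacbb
  23 |  19 | cacaacbb
  24 |   2 | cbabaaabbbabbbbabcacaacbb
  25 |  24 | cbb
  26 |   1 | ccbabaaabbbabbbbabcacaacbb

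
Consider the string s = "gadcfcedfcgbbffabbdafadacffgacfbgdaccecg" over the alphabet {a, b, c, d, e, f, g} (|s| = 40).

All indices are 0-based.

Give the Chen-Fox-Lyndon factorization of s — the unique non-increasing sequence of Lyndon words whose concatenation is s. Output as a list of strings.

["g", "adcfcedfcgbbff", "abbdafadacffgacfbgdaccecg"]

emit factor 1: 'g' (i=0, period=1)
emit factor 2: 'adcfcedfcgbbff' (i=1, period=14)
emit factor 3: 'abbdafadacffgacfbgdaccecg' (i=15, period=25)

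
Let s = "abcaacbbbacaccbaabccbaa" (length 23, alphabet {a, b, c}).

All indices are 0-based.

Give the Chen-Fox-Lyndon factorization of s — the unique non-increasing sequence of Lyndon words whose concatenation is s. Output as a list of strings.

["abc", "aacbbbacaccb", "aabccb", "a", "a"]

emit factor 1: 'abc' (i=0, period=3)
emit factor 2: 'aacbbbacaccb' (i=3, period=12)
emit factor 3: 'aabccb' (i=15, period=6)
emit factor 4: 'a' (i=21, period=1)
emit factor 5: 'a' (i=22, period=1)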